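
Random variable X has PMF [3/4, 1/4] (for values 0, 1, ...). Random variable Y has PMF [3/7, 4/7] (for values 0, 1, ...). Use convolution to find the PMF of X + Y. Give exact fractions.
P(X+Y=k) = Σ_i P(X=i)·P(Y=k-i) — a convolution of [3/4, 1/4] and [3/7, 4/7]. P(X+Y=0) = (3/4)×(3/7) = 9/28; P(X+Y=1) = (3/4)×(4/7) + (1/4)×(3/7) = 3/7 + 3/28 = 15/28; P(X+Y=2) = (1/4)×(4/7) = 1/7. PMF: [9/28, 15/28, 1/7] (sums to 1 ✓)

[9/28, 15/28, 1/7]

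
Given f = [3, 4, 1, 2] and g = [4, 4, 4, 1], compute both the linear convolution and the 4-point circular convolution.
Linear: y_lin[0] = 3×4 = 12; y_lin[1] = 3×4 + 4×4 = 28; y_lin[2] = 3×4 + 4×4 + 1×4 = 32; y_lin[3] = 3×1 + 4×4 + 1×4 + 2×4 = 31; y_lin[4] = 4×1 + 1×4 + 2×4 = 16; y_lin[5] = 1×1 + 2×4 = 9; y_lin[6] = 2×1 = 2 → [12, 28, 32, 31, 16, 9, 2]. Circular (length 4): y[0] = 3×4 + 4×1 + 1×4 + 2×4 = 28; y[1] = 3×4 + 4×4 + 1×1 + 2×4 = 37; y[2] = 3×4 + 4×4 + 1×4 + 2×1 = 34; y[3] = 3×1 + 4×4 + 1×4 + 2×4 = 31 → [28, 37, 34, 31]

Linear: [12, 28, 32, 31, 16, 9, 2], Circular: [28, 37, 34, 31]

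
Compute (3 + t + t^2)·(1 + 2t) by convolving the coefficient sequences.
Ascending coefficients: a = [3, 1, 1], b = [1, 2]. c[0] = 3×1 = 3; c[1] = 3×2 + 1×1 = 7; c[2] = 1×2 + 1×1 = 3; c[3] = 1×2 = 2. Result coefficients: [3, 7, 3, 2] → 3 + 7t + 3t^2 + 2t^3

3 + 7t + 3t^2 + 2t^3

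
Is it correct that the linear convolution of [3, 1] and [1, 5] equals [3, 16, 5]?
Recompute linear convolution of [3, 1] and [1, 5]: y[0] = 3×1 = 3; y[1] = 3×5 + 1×1 = 16; y[2] = 1×5 = 5 → [3, 16, 5]. Given [3, 16, 5] matches, so answer: Yes

Yes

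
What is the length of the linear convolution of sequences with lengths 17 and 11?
Linear/full convolution length: m + n - 1 = 17 + 11 - 1 = 27

27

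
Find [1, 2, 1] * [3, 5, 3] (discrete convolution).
y[0] = 1×3 = 3; y[1] = 1×5 + 2×3 = 11; y[2] = 1×3 + 2×5 + 1×3 = 16; y[3] = 2×3 + 1×5 = 11; y[4] = 1×3 = 3

[3, 11, 16, 11, 3]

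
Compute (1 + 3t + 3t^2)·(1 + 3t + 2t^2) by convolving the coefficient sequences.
Ascending coefficients: a = [1, 3, 3], b = [1, 3, 2]. c[0] = 1×1 = 1; c[1] = 1×3 + 3×1 = 6; c[2] = 1×2 + 3×3 + 3×1 = 14; c[3] = 3×2 + 3×3 = 15; c[4] = 3×2 = 6. Result coefficients: [1, 6, 14, 15, 6] → 1 + 6t + 14t^2 + 15t^3 + 6t^4

1 + 6t + 14t^2 + 15t^3 + 6t^4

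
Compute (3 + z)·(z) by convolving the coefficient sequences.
Ascending coefficients: a = [3, 1], b = [0, 1]. c[0] = 3×0 = 0; c[1] = 3×1 + 1×0 = 3; c[2] = 1×1 = 1. Result coefficients: [0, 3, 1] → 3z + z^2

3z + z^2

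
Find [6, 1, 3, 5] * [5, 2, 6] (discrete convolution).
y[0] = 6×5 = 30; y[1] = 6×2 + 1×5 = 17; y[2] = 6×6 + 1×2 + 3×5 = 53; y[3] = 1×6 + 3×2 + 5×5 = 37; y[4] = 3×6 + 5×2 = 28; y[5] = 5×6 = 30

[30, 17, 53, 37, 28, 30]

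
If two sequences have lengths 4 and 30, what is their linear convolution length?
Linear/full convolution length: m + n - 1 = 4 + 30 - 1 = 33

33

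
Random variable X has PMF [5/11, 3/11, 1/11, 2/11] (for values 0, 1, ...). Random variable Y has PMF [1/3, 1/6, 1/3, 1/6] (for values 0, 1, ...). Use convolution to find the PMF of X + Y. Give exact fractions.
P(X+Y=k) = Σ_i P(X=i)·P(Y=k-i) — a convolution of [5/11, 3/11, 1/11, 2/11] and [1/3, 1/6, 1/3, 1/6]. P(X+Y=0) = (5/11)×(1/3) = 5/33; P(X+Y=1) = (5/11)×(1/6) + (3/11)×(1/3) = 5/66 + 1/11 = 1/6; P(X+Y=2) = (5/11)×(1/3) + (3/11)×(1/6) + (1/11)×(1/3) = 5/33 + 1/22 + 1/33 = 5/22; P(X+Y=3) = (5/11)×(1/6) + (3/11)×(1/3) + (1/11)×(1/6) + (2/11)×(1/3) = 5/66 + 1/11 + 1/66 + 2/33 = 8/33; P(X+Y=4) = (3/11)×(1/6) + (1/11)×(1/3) + (2/11)×(1/6) = 1/22 + 1/33 + 1/33 = 7/66; P(X+Y=5) = (1/11)×(1/6) + (2/11)×(1/3) = 1/66 + 2/33 = 5/66; P(X+Y=6) = (2/11)×(1/6) = 1/33. PMF: [5/33, 1/6, 5/22, 8/33, 7/66, 5/66, 1/33] (sums to 1 ✓)

[5/33, 1/6, 5/22, 8/33, 7/66, 5/66, 1/33]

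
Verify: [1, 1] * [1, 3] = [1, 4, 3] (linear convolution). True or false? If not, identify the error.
Recompute linear convolution of [1, 1] and [1, 3]: y[0] = 1×1 = 1; y[1] = 1×3 + 1×1 = 4; y[2] = 1×3 = 3 → [1, 4, 3]. Given [1, 4, 3] matches, so answer: Yes

Yes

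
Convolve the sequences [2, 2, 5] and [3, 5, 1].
y[0] = 2×3 = 6; y[1] = 2×5 + 2×3 = 16; y[2] = 2×1 + 2×5 + 5×3 = 27; y[3] = 2×1 + 5×5 = 27; y[4] = 5×1 = 5

[6, 16, 27, 27, 5]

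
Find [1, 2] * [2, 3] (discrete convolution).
y[0] = 1×2 = 2; y[1] = 1×3 + 2×2 = 7; y[2] = 2×3 = 6

[2, 7, 6]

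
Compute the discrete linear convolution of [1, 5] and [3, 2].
y[0] = 1×3 = 3; y[1] = 1×2 + 5×3 = 17; y[2] = 5×2 = 10

[3, 17, 10]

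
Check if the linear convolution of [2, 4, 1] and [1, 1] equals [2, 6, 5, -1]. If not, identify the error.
Recompute linear convolution of [2, 4, 1] and [1, 1]: y[0] = 2×1 = 2; y[1] = 2×1 + 4×1 = 6; y[2] = 4×1 + 1×1 = 5; y[3] = 1×1 = 1 → [2, 6, 5, 1]. Compare to given [2, 6, 5, -1]: they differ at index 3: given -1, correct 1, so answer: No

No. Error at index 3: given -1, correct 1.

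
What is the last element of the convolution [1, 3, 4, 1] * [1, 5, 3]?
Use y[k] = Σ_i a[i]·b[k-i] at k=5. y[5] = 1×3 = 3

3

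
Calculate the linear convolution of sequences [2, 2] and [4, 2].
y[0] = 2×4 = 8; y[1] = 2×2 + 2×4 = 12; y[2] = 2×2 = 4

[8, 12, 4]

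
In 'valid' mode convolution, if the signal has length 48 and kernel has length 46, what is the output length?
'Valid' mode counts only positions where the kernel fully overlaps the signal: m - n + 1 = 48 - 46 + 1 = 3

3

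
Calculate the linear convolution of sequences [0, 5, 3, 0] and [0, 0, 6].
y[0] = 0×0 = 0; y[1] = 0×0 + 5×0 = 0; y[2] = 0×6 + 5×0 + 3×0 = 0; y[3] = 5×6 + 3×0 + 0×0 = 30; y[4] = 3×6 + 0×0 = 18; y[5] = 0×6 = 0

[0, 0, 0, 30, 18, 0]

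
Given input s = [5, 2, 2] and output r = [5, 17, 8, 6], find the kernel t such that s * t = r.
Output length 4 = len(s) + len(t) - 1 ⇒ len(t) = 2. Solve t forward using t[k] = (r[k] - Σ_{i≥1} s[i]·t[k-i]) / s[0]: t[0] = r[0] / s[0] = 5 / 5 = 1; t[1] = (r[1] - 2×1) / s[0] = (17 - 2×1) / 5 = 3. So t = [1, 3]. Forward-check [5, 2, 2] * [1, 3]: r[0] = 5×1 = 5; r[1] = 5×3 + 2×1 = 17; r[2] = 2×3 + 2×1 = 8; r[3] = 2×3 = 6 → [5, 17, 8, 6] ✓

[1, 3]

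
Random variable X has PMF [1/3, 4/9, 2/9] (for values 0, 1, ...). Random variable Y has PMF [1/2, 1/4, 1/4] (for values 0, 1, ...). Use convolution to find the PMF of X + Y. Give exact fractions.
P(X+Y=k) = Σ_i P(X=i)·P(Y=k-i) — a convolution of [1/3, 4/9, 2/9] and [1/2, 1/4, 1/4]. P(X+Y=0) = (1/3)×(1/2) = 1/6; P(X+Y=1) = (1/3)×(1/4) + (4/9)×(1/2) = 1/12 + 2/9 = 11/36; P(X+Y=2) = (1/3)×(1/4) + (4/9)×(1/4) + (2/9)×(1/2) = 1/12 + 1/9 + 1/9 = 11/36; P(X+Y=3) = (4/9)×(1/4) + (2/9)×(1/4) = 1/9 + 1/18 = 1/6; P(X+Y=4) = (2/9)×(1/4) = 1/18. PMF: [1/6, 11/36, 11/36, 1/6, 1/18] (sums to 1 ✓)

[1/6, 11/36, 11/36, 1/6, 1/18]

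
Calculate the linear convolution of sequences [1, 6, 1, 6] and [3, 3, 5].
y[0] = 1×3 = 3; y[1] = 1×3 + 6×3 = 21; y[2] = 1×5 + 6×3 + 1×3 = 26; y[3] = 6×5 + 1×3 + 6×3 = 51; y[4] = 1×5 + 6×3 = 23; y[5] = 6×5 = 30

[3, 21, 26, 51, 23, 30]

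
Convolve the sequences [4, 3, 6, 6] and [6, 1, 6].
y[0] = 4×6 = 24; y[1] = 4×1 + 3×6 = 22; y[2] = 4×6 + 3×1 + 6×6 = 63; y[3] = 3×6 + 6×1 + 6×6 = 60; y[4] = 6×6 + 6×1 = 42; y[5] = 6×6 = 36

[24, 22, 63, 60, 42, 36]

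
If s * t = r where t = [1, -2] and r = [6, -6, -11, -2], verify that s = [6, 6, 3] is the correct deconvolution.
Forward-compute [6, 6, 3] * [1, -2]: r[0] = 6×1 = 6; r[1] = 6×-2 + 6×1 = -6; r[2] = 6×-2 + 3×1 = -9; r[3] = 3×-2 = -6 → [6, -6, -9, -6]. Does not match given r = [6, -6, -11, -2].

Not verified. [6, 6, 3] * [1, -2] = [6, -6, -9, -6], which differs from [6, -6, -11, -2] at index 2.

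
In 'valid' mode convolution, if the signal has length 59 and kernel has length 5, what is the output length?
'Valid' mode counts only positions where the kernel fully overlaps the signal: m - n + 1 = 59 - 5 + 1 = 55

55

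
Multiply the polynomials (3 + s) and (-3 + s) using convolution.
Ascending coefficients: a = [3, 1], b = [-3, 1]. c[0] = 3×-3 = -9; c[1] = 3×1 + 1×-3 = 0; c[2] = 1×1 = 1. Result coefficients: [-9, 0, 1] → -9 + s^2

-9 + s^2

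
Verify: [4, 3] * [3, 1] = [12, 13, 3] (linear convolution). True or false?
Recompute linear convolution of [4, 3] and [3, 1]: y[0] = 4×3 = 12; y[1] = 4×1 + 3×3 = 13; y[2] = 3×1 = 3 → [12, 13, 3]. Given [12, 13, 3] matches, so answer: Yes

Yes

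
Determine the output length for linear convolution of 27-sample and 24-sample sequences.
Linear/full convolution length: m + n - 1 = 27 + 24 - 1 = 50

50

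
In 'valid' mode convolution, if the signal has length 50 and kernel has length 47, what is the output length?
'Valid' mode counts only positions where the kernel fully overlaps the signal: m - n + 1 = 50 - 47 + 1 = 4

4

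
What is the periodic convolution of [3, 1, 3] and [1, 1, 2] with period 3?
Use y[k] = Σ_j u[j]·v[(k-j) mod 3]. y[0] = 3×1 + 1×2 + 3×1 = 8; y[1] = 3×1 + 1×1 + 3×2 = 10; y[2] = 3×2 + 1×1 + 3×1 = 10. Result: [8, 10, 10]

[8, 10, 10]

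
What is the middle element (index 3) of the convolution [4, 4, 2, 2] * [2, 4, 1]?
Use y[k] = Σ_i a[i]·b[k-i] at k=3. y[3] = 4×1 + 2×4 + 2×2 = 16

16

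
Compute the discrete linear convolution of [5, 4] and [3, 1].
y[0] = 5×3 = 15; y[1] = 5×1 + 4×3 = 17; y[2] = 4×1 = 4

[15, 17, 4]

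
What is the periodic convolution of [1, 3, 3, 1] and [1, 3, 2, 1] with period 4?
Use y[k] = Σ_j u[j]·v[(k-j) mod 4]. y[0] = 1×1 + 3×1 + 3×2 + 1×3 = 13; y[1] = 1×3 + 3×1 + 3×1 + 1×2 = 11; y[2] = 1×2 + 3×3 + 3×1 + 1×1 = 15; y[3] = 1×1 + 3×2 + 3×3 + 1×1 = 17. Result: [13, 11, 15, 17]

[13, 11, 15, 17]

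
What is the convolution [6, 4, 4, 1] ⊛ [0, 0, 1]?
y[0] = 6×0 = 0; y[1] = 6×0 + 4×0 = 0; y[2] = 6×1 + 4×0 + 4×0 = 6; y[3] = 4×1 + 4×0 + 1×0 = 4; y[4] = 4×1 + 1×0 = 4; y[5] = 1×1 = 1

[0, 0, 6, 4, 4, 1]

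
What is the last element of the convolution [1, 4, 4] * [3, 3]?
Use y[k] = Σ_i a[i]·b[k-i] at k=3. y[3] = 4×3 = 12

12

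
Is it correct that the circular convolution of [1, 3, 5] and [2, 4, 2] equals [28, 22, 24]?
Recompute circular convolution of [1, 3, 5] and [2, 4, 2]: y[0] = 1×2 + 3×2 + 5×4 = 28; y[1] = 1×4 + 3×2 + 5×2 = 20; y[2] = 1×2 + 3×4 + 5×2 = 24 → [28, 20, 24]. Compare to given [28, 22, 24]: they differ at index 1: given 22, correct 20, so answer: No

No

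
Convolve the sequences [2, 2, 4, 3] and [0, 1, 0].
y[0] = 2×0 = 0; y[1] = 2×1 + 2×0 = 2; y[2] = 2×0 + 2×1 + 4×0 = 2; y[3] = 2×0 + 4×1 + 3×0 = 4; y[4] = 4×0 + 3×1 = 3; y[5] = 3×0 = 0

[0, 2, 2, 4, 3, 0]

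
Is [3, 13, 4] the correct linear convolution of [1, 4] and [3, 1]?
Recompute linear convolution of [1, 4] and [3, 1]: y[0] = 1×3 = 3; y[1] = 1×1 + 4×3 = 13; y[2] = 4×1 = 4 → [3, 13, 4]. Given [3, 13, 4] matches, so answer: Yes

Yes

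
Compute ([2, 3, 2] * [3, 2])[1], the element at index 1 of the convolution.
Use y[k] = Σ_i a[i]·b[k-i] at k=1. y[1] = 2×2 + 3×3 = 13

13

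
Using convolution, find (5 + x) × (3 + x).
Ascending coefficients: a = [5, 1], b = [3, 1]. c[0] = 5×3 = 15; c[1] = 5×1 + 1×3 = 8; c[2] = 1×1 = 1. Result coefficients: [15, 8, 1] → 15 + 8x + x^2

15 + 8x + x^2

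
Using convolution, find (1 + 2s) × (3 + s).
Ascending coefficients: a = [1, 2], b = [3, 1]. c[0] = 1×3 = 3; c[1] = 1×1 + 2×3 = 7; c[2] = 2×1 = 2. Result coefficients: [3, 7, 2] → 3 + 7s + 2s^2

3 + 7s + 2s^2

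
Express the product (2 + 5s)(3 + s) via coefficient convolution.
Ascending coefficients: a = [2, 5], b = [3, 1]. c[0] = 2×3 = 6; c[1] = 2×1 + 5×3 = 17; c[2] = 5×1 = 5. Result coefficients: [6, 17, 5] → 6 + 17s + 5s^2

6 + 17s + 5s^2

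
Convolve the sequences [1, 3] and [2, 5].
y[0] = 1×2 = 2; y[1] = 1×5 + 3×2 = 11; y[2] = 3×5 = 15

[2, 11, 15]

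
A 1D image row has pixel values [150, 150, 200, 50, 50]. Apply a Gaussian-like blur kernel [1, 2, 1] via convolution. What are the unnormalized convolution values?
Convolve image row [150, 150, 200, 50, 50] with kernel [1, 2, 1]: y[0] = 150×1 = 150; y[1] = 150×2 + 150×1 = 450; y[2] = 150×1 + 150×2 + 200×1 = 650; y[3] = 150×1 + 200×2 + 50×1 = 600; y[4] = 200×1 + 50×2 + 50×1 = 350; y[5] = 50×1 + 50×2 = 150; y[6] = 50×1 = 50 → [150, 450, 650, 600, 350, 150, 50]. Normalization factor = sum(kernel) = 4.

[150, 450, 650, 600, 350, 150, 50]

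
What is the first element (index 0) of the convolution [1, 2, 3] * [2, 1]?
Use y[k] = Σ_i a[i]·b[k-i] at k=0. y[0] = 1×2 = 2

2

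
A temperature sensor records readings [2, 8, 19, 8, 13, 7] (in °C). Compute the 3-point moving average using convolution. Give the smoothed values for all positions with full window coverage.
3-point moving average kernel = [1, 1, 1]. Apply in 'valid' mode (full window coverage): avg[0] = (2 + 8 + 19) / 3 = 9.67; avg[1] = (8 + 19 + 8) / 3 = 11.67; avg[2] = (19 + 8 + 13) / 3 = 13.33; avg[3] = (8 + 13 + 7) / 3 = 9.33. Smoothed values: [9.67, 11.67, 13.33, 9.33]

[9.67, 11.67, 13.33, 9.33]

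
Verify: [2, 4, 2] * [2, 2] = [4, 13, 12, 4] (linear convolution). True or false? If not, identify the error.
Recompute linear convolution of [2, 4, 2] and [2, 2]: y[0] = 2×2 = 4; y[1] = 2×2 + 4×2 = 12; y[2] = 4×2 + 2×2 = 12; y[3] = 2×2 = 4 → [4, 12, 12, 4]. Compare to given [4, 13, 12, 4]: they differ at index 1: given 13, correct 12, so answer: No

No. Error at index 1: given 13, correct 12.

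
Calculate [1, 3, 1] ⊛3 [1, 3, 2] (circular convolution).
Use y[k] = Σ_j f[j]·g[(k-j) mod 3]. y[0] = 1×1 + 3×2 + 1×3 = 10; y[1] = 1×3 + 3×1 + 1×2 = 8; y[2] = 1×2 + 3×3 + 1×1 = 12. Result: [10, 8, 12]

[10, 8, 12]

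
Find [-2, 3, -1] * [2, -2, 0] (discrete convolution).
y[0] = -2×2 = -4; y[1] = -2×-2 + 3×2 = 10; y[2] = -2×0 + 3×-2 + -1×2 = -8; y[3] = 3×0 + -1×-2 = 2; y[4] = -1×0 = 0

[-4, 10, -8, 2, 0]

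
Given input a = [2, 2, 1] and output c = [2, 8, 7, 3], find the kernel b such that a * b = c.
Output length 4 = len(a) + len(b) - 1 ⇒ len(b) = 2. Solve b forward using b[k] = (c[k] - Σ_{i≥1} a[i]·b[k-i]) / a[0]: b[0] = c[0] / a[0] = 2 / 2 = 1; b[1] = (c[1] - 2×1) / a[0] = (8 - 2×1) / 2 = 3. So b = [1, 3]. Forward-check [2, 2, 1] * [1, 3]: c[0] = 2×1 = 2; c[1] = 2×3 + 2×1 = 8; c[2] = 2×3 + 1×1 = 7; c[3] = 1×3 = 3 → [2, 8, 7, 3] ✓

[1, 3]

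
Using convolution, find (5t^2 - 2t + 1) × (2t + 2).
Ascending coefficients: a = [1, -2, 5], b = [2, 2]. c[0] = 1×2 = 2; c[1] = 1×2 + -2×2 = -2; c[2] = -2×2 + 5×2 = 6; c[3] = 5×2 = 10. Result coefficients: [2, -2, 6, 10] → 10t^3 + 6t^2 - 2t + 2

10t^3 + 6t^2 - 2t + 2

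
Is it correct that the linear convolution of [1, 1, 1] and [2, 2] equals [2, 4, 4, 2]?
Recompute linear convolution of [1, 1, 1] and [2, 2]: y[0] = 1×2 = 2; y[1] = 1×2 + 1×2 = 4; y[2] = 1×2 + 1×2 = 4; y[3] = 1×2 = 2 → [2, 4, 4, 2]. Given [2, 4, 4, 2] matches, so answer: Yes

Yes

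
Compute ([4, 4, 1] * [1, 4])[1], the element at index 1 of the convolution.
Use y[k] = Σ_i a[i]·b[k-i] at k=1. y[1] = 4×4 + 4×1 = 20

20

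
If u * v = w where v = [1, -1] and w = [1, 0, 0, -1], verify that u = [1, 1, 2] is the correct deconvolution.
Forward-compute [1, 1, 2] * [1, -1]: w[0] = 1×1 = 1; w[1] = 1×-1 + 1×1 = 0; w[2] = 1×-1 + 2×1 = 1; w[3] = 2×-1 = -2 → [1, 0, 1, -2]. Does not match given w = [1, 0, 0, -1].

Not verified. [1, 1, 2] * [1, -1] = [1, 0, 1, -2], which differs from [1, 0, 0, -1] at index 2.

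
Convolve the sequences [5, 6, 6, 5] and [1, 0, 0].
y[0] = 5×1 = 5; y[1] = 5×0 + 6×1 = 6; y[2] = 5×0 + 6×0 + 6×1 = 6; y[3] = 6×0 + 6×0 + 5×1 = 5; y[4] = 6×0 + 5×0 = 0; y[5] = 5×0 = 0

[5, 6, 6, 5, 0, 0]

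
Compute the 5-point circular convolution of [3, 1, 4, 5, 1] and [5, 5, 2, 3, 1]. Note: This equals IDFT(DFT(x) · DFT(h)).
Either evaluate y[k] = Σ_j x[j]·h[(k-j) mod 5] directly, or use IDFT(DFT(x) · DFT(h)). y[0] = 3×5 + 1×1 + 4×3 + 5×2 + 1×5 = 43; y[1] = 3×5 + 1×5 + 4×1 + 5×3 + 1×2 = 41; y[2] = 3×2 + 1×5 + 4×5 + 5×1 + 1×3 = 39; y[3] = 3×3 + 1×2 + 4×5 + 5×5 + 1×1 = 57; y[4] = 3×1 + 1×3 + 4×2 + 5×5 + 1×5 = 44. Result: [43, 41, 39, 57, 44]

[43, 41, 39, 57, 44]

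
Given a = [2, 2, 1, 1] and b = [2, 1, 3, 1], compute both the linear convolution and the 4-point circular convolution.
Linear: y_lin[0] = 2×2 = 4; y_lin[1] = 2×1 + 2×2 = 6; y_lin[2] = 2×3 + 2×1 + 1×2 = 10; y_lin[3] = 2×1 + 2×3 + 1×1 + 1×2 = 11; y_lin[4] = 2×1 + 1×3 + 1×1 = 6; y_lin[5] = 1×1 + 1×3 = 4; y_lin[6] = 1×1 = 1 → [4, 6, 10, 11, 6, 4, 1]. Circular (length 4): y[0] = 2×2 + 2×1 + 1×3 + 1×1 = 10; y[1] = 2×1 + 2×2 + 1×1 + 1×3 = 10; y[2] = 2×3 + 2×1 + 1×2 + 1×1 = 11; y[3] = 2×1 + 2×3 + 1×1 + 1×2 = 11 → [10, 10, 11, 11]

Linear: [4, 6, 10, 11, 6, 4, 1], Circular: [10, 10, 11, 11]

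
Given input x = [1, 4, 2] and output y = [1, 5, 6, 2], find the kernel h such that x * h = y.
Output length 4 = len(x) + len(h) - 1 ⇒ len(h) = 2. Solve h forward using h[k] = (y[k] - Σ_{i≥1} x[i]·h[k-i]) / x[0]: h[0] = y[0] / x[0] = 1 / 1 = 1; h[1] = (y[1] - 4×1) / x[0] = (5 - 4×1) / 1 = 1. So h = [1, 1]. Forward-check [1, 4, 2] * [1, 1]: y[0] = 1×1 = 1; y[1] = 1×1 + 4×1 = 5; y[2] = 4×1 + 2×1 = 6; y[3] = 2×1 = 2 → [1, 5, 6, 2] ✓

[1, 1]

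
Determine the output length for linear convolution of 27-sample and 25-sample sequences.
Linear/full convolution length: m + n - 1 = 27 + 25 - 1 = 51

51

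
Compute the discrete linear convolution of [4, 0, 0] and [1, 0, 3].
y[0] = 4×1 = 4; y[1] = 4×0 + 0×1 = 0; y[2] = 4×3 + 0×0 + 0×1 = 12; y[3] = 0×3 + 0×0 = 0; y[4] = 0×3 = 0

[4, 0, 12, 0, 0]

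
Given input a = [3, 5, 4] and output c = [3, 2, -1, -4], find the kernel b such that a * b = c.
Output length 4 = len(a) + len(b) - 1 ⇒ len(b) = 2. Solve b forward using b[k] = (c[k] - Σ_{i≥1} a[i]·b[k-i]) / a[0]: b[0] = c[0] / a[0] = 3 / 3 = 1; b[1] = (c[1] - 5×1) / a[0] = (2 - 5×1) / 3 = -1. So b = [1, -1]. Forward-check [3, 5, 4] * [1, -1]: c[0] = 3×1 = 3; c[1] = 3×-1 + 5×1 = 2; c[2] = 5×-1 + 4×1 = -1; c[3] = 4×-1 = -4 → [3, 2, -1, -4] ✓

[1, -1]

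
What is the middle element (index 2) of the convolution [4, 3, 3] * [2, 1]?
Use y[k] = Σ_i a[i]·b[k-i] at k=2. y[2] = 3×1 + 3×2 = 9

9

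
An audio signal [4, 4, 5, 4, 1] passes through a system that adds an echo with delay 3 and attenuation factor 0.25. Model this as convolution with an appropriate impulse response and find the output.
Direct-path + delayed-attenuated-path model → impulse response h = [1, 0, 0, 0.25] (1 at lag 0, 0.25 at lag 3). Output y[n] = x[n] + 0.25·x[n - 3] (with x[n] = 0 outside 0..4): y[0] = 4 + 0.25×0 = 4; y[1] = 4 + 0.25×0 = 4; y[2] = 5 + 0.25×0 = 5; y[3] = 4 + 0.25×4 = 5.0; y[4] = 1 + 0.25×4 = 2.0; y[5] = 0 + 0.25×5 = 1.25; y[6] = 0 + 0.25×4 = 1.0; y[7] = 0 + 0.25×1 = 0.25. So y = [4, 4, 5, 5.0, 2.0, 1.25, 1.0, 0.25]

[4, 4, 5, 5.0, 2.0, 1.25, 1.0, 0.25]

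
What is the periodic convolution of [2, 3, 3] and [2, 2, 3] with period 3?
Use y[k] = Σ_j s[j]·t[(k-j) mod 3]. y[0] = 2×2 + 3×3 + 3×2 = 19; y[1] = 2×2 + 3×2 + 3×3 = 19; y[2] = 2×3 + 3×2 + 3×2 = 18. Result: [19, 19, 18]

[19, 19, 18]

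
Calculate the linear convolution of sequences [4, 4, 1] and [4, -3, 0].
y[0] = 4×4 = 16; y[1] = 4×-3 + 4×4 = 4; y[2] = 4×0 + 4×-3 + 1×4 = -8; y[3] = 4×0 + 1×-3 = -3; y[4] = 1×0 = 0

[16, 4, -8, -3, 0]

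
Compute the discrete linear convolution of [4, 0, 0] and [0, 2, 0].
y[0] = 4×0 = 0; y[1] = 4×2 + 0×0 = 8; y[2] = 4×0 + 0×2 + 0×0 = 0; y[3] = 0×0 + 0×2 = 0; y[4] = 0×0 = 0

[0, 8, 0, 0, 0]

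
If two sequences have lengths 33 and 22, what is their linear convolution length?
Linear/full convolution length: m + n - 1 = 33 + 22 - 1 = 54

54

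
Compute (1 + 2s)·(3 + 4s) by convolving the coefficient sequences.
Ascending coefficients: a = [1, 2], b = [3, 4]. c[0] = 1×3 = 3; c[1] = 1×4 + 2×3 = 10; c[2] = 2×4 = 8. Result coefficients: [3, 10, 8] → 3 + 10s + 8s^2

3 + 10s + 8s^2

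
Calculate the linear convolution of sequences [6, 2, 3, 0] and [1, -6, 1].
y[0] = 6×1 = 6; y[1] = 6×-6 + 2×1 = -34; y[2] = 6×1 + 2×-6 + 3×1 = -3; y[3] = 2×1 + 3×-6 + 0×1 = -16; y[4] = 3×1 + 0×-6 = 3; y[5] = 0×1 = 0

[6, -34, -3, -16, 3, 0]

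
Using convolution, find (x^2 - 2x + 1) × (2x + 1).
Ascending coefficients: a = [1, -2, 1], b = [1, 2]. c[0] = 1×1 = 1; c[1] = 1×2 + -2×1 = 0; c[2] = -2×2 + 1×1 = -3; c[3] = 1×2 = 2. Result coefficients: [1, 0, -3, 2] → 2x^3 - 3x^2 + 1

2x^3 - 3x^2 + 1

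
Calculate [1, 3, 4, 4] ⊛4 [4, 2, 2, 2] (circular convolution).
Use y[k] = Σ_j a[j]·b[(k-j) mod 4]. y[0] = 1×4 + 3×2 + 4×2 + 4×2 = 26; y[1] = 1×2 + 3×4 + 4×2 + 4×2 = 30; y[2] = 1×2 + 3×2 + 4×4 + 4×2 = 32; y[3] = 1×2 + 3×2 + 4×2 + 4×4 = 32. Result: [26, 30, 32, 32]

[26, 30, 32, 32]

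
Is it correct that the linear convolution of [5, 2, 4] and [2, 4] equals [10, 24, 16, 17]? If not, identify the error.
Recompute linear convolution of [5, 2, 4] and [2, 4]: y[0] = 5×2 = 10; y[1] = 5×4 + 2×2 = 24; y[2] = 2×4 + 4×2 = 16; y[3] = 4×4 = 16 → [10, 24, 16, 16]. Compare to given [10, 24, 16, 17]: they differ at index 3: given 17, correct 16, so answer: No

No. Error at index 3: given 17, correct 16.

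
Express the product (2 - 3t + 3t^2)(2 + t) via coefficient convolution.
Ascending coefficients: a = [2, -3, 3], b = [2, 1]. c[0] = 2×2 = 4; c[1] = 2×1 + -3×2 = -4; c[2] = -3×1 + 3×2 = 3; c[3] = 3×1 = 3. Result coefficients: [4, -4, 3, 3] → 4 - 4t + 3t^2 + 3t^3

4 - 4t + 3t^2 + 3t^3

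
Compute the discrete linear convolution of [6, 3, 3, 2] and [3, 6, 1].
y[0] = 6×3 = 18; y[1] = 6×6 + 3×3 = 45; y[2] = 6×1 + 3×6 + 3×3 = 33; y[3] = 3×1 + 3×6 + 2×3 = 27; y[4] = 3×1 + 2×6 = 15; y[5] = 2×1 = 2

[18, 45, 33, 27, 15, 2]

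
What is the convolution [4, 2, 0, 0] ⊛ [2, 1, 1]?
y[0] = 4×2 = 8; y[1] = 4×1 + 2×2 = 8; y[2] = 4×1 + 2×1 + 0×2 = 6; y[3] = 2×1 + 0×1 + 0×2 = 2; y[4] = 0×1 + 0×1 = 0; y[5] = 0×1 = 0

[8, 8, 6, 2, 0, 0]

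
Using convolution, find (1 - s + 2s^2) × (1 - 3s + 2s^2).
Ascending coefficients: a = [1, -1, 2], b = [1, -3, 2]. c[0] = 1×1 = 1; c[1] = 1×-3 + -1×1 = -4; c[2] = 1×2 + -1×-3 + 2×1 = 7; c[3] = -1×2 + 2×-3 = -8; c[4] = 2×2 = 4. Result coefficients: [1, -4, 7, -8, 4] → 1 - 4s + 7s^2 - 8s^3 + 4s^4

1 - 4s + 7s^2 - 8s^3 + 4s^4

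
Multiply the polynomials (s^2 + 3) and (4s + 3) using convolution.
Ascending coefficients: a = [3, 0, 1], b = [3, 4]. c[0] = 3×3 = 9; c[1] = 3×4 + 0×3 = 12; c[2] = 0×4 + 1×3 = 3; c[3] = 1×4 = 4. Result coefficients: [9, 12, 3, 4] → 4s^3 + 3s^2 + 12s + 9

4s^3 + 3s^2 + 12s + 9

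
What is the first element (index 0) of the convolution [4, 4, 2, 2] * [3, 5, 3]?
Use y[k] = Σ_i a[i]·b[k-i] at k=0. y[0] = 4×3 = 12

12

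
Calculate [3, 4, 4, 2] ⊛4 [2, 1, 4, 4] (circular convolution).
Use y[k] = Σ_j x[j]·h[(k-j) mod 4]. y[0] = 3×2 + 4×4 + 4×4 + 2×1 = 40; y[1] = 3×1 + 4×2 + 4×4 + 2×4 = 35; y[2] = 3×4 + 4×1 + 4×2 + 2×4 = 32; y[3] = 3×4 + 4×4 + 4×1 + 2×2 = 36. Result: [40, 35, 32, 36]

[40, 35, 32, 36]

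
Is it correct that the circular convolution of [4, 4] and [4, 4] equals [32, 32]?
Recompute circular convolution of [4, 4] and [4, 4]: y[0] = 4×4 + 4×4 = 32; y[1] = 4×4 + 4×4 = 32 → [32, 32]. Given [32, 32] matches, so answer: Yes

Yes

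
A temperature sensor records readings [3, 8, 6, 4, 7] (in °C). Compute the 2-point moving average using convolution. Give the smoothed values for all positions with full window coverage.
2-point moving average kernel = [1, 1]. Apply in 'valid' mode (full window coverage): avg[0] = (3 + 8) / 2 = 5.5; avg[1] = (8 + 6) / 2 = 7.0; avg[2] = (6 + 4) / 2 = 5.0; avg[3] = (4 + 7) / 2 = 5.5. Smoothed values: [5.5, 7.0, 5.0, 5.5]

[5.5, 7.0, 5.0, 5.5]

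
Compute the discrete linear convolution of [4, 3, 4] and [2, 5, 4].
y[0] = 4×2 = 8; y[1] = 4×5 + 3×2 = 26; y[2] = 4×4 + 3×5 + 4×2 = 39; y[3] = 3×4 + 4×5 = 32; y[4] = 4×4 = 16

[8, 26, 39, 32, 16]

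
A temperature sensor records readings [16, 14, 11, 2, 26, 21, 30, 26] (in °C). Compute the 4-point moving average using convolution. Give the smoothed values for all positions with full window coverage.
4-point moving average kernel = [1, 1, 1, 1]. Apply in 'valid' mode (full window coverage): avg[0] = (16 + 14 + 11 + 2) / 4 = 10.75; avg[1] = (14 + 11 + 2 + 26) / 4 = 13.25; avg[2] = (11 + 2 + 26 + 21) / 4 = 15.0; avg[3] = (2 + 26 + 21 + 30) / 4 = 19.75; avg[4] = (26 + 21 + 30 + 26) / 4 = 25.75. Smoothed values: [10.75, 13.25, 15.0, 19.75, 25.75]

[10.75, 13.25, 15.0, 19.75, 25.75]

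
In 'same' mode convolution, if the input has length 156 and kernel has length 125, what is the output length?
'Same' mode returns an output with the same length as the input: 156

156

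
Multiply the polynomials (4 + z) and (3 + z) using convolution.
Ascending coefficients: a = [4, 1], b = [3, 1]. c[0] = 4×3 = 12; c[1] = 4×1 + 1×3 = 7; c[2] = 1×1 = 1. Result coefficients: [12, 7, 1] → 12 + 7z + z^2

12 + 7z + z^2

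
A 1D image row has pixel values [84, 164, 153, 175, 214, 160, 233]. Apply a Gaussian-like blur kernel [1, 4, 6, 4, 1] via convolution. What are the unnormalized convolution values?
Convolve image row [84, 164, 153, 175, 214, 160, 233] with kernel [1, 4, 6, 4, 1]: y[0] = 84×1 = 84; y[1] = 84×4 + 164×1 = 500; y[2] = 84×6 + 164×4 + 153×1 = 1313; y[3] = 84×4 + 164×6 + 153×4 + 175×1 = 2107; y[4] = 84×1 + 164×4 + 153×6 + 175×4 + 214×1 = 2572; y[5] = 164×1 + 153×4 + 175×6 + 214×4 + 160×1 = 2842; y[6] = 153×1 + 175×4 + 214×6 + 160×4 + 233×1 = 3010; y[7] = 175×1 + 214×4 + 160×6 + 233×4 = 2923; y[8] = 214×1 + 160×4 + 233×6 = 2252; y[9] = 160×1 + 233×4 = 1092; y[10] = 233×1 = 233 → [84, 500, 1313, 2107, 2572, 2842, 3010, 2923, 2252, 1092, 233]. Normalization factor = sum(kernel) = 16.

[84, 500, 1313, 2107, 2572, 2842, 3010, 2923, 2252, 1092, 233]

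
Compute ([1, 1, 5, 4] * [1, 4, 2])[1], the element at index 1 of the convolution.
Use y[k] = Σ_i a[i]·b[k-i] at k=1. y[1] = 1×4 + 1×1 = 5

5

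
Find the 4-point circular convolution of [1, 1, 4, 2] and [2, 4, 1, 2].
Use y[k] = Σ_j a[j]·b[(k-j) mod 4]. y[0] = 1×2 + 1×2 + 4×1 + 2×4 = 16; y[1] = 1×4 + 1×2 + 4×2 + 2×1 = 16; y[2] = 1×1 + 1×4 + 4×2 + 2×2 = 17; y[3] = 1×2 + 1×1 + 4×4 + 2×2 = 23. Result: [16, 16, 17, 23]

[16, 16, 17, 23]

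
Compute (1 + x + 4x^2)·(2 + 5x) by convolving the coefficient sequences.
Ascending coefficients: a = [1, 1, 4], b = [2, 5]. c[0] = 1×2 = 2; c[1] = 1×5 + 1×2 = 7; c[2] = 1×5 + 4×2 = 13; c[3] = 4×5 = 20. Result coefficients: [2, 7, 13, 20] → 2 + 7x + 13x^2 + 20x^3

2 + 7x + 13x^2 + 20x^3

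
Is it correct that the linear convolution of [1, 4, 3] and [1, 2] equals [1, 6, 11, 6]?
Recompute linear convolution of [1, 4, 3] and [1, 2]: y[0] = 1×1 = 1; y[1] = 1×2 + 4×1 = 6; y[2] = 4×2 + 3×1 = 11; y[3] = 3×2 = 6 → [1, 6, 11, 6]. Given [1, 6, 11, 6] matches, so answer: Yes

Yes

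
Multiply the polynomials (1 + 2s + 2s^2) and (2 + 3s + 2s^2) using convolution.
Ascending coefficients: a = [1, 2, 2], b = [2, 3, 2]. c[0] = 1×2 = 2; c[1] = 1×3 + 2×2 = 7; c[2] = 1×2 + 2×3 + 2×2 = 12; c[3] = 2×2 + 2×3 = 10; c[4] = 2×2 = 4. Result coefficients: [2, 7, 12, 10, 4] → 2 + 7s + 12s^2 + 10s^3 + 4s^4

2 + 7s + 12s^2 + 10s^3 + 4s^4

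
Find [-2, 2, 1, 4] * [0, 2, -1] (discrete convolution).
y[0] = -2×0 = 0; y[1] = -2×2 + 2×0 = -4; y[2] = -2×-1 + 2×2 + 1×0 = 6; y[3] = 2×-1 + 1×2 + 4×0 = 0; y[4] = 1×-1 + 4×2 = 7; y[5] = 4×-1 = -4

[0, -4, 6, 0, 7, -4]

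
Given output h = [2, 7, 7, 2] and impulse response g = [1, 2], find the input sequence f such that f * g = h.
Deconvolve h=[2, 7, 7, 2] by g=[1, 2]. Since g[0]=1, solve forward: f[0] = h[0] / 1 = 2; f[1] = (h[1] - 2×2) / 1 = 3; f[2] = (h[2] - 3×2) / 1 = 1. So f = [2, 3, 1]. Check by forward convolution: h[0] = 2×1 = 2; h[1] = 2×2 + 3×1 = 7; h[2] = 3×2 + 1×1 = 7; h[3] = 1×2 = 2

[2, 3, 1]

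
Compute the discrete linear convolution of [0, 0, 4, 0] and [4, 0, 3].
y[0] = 0×4 = 0; y[1] = 0×0 + 0×4 = 0; y[2] = 0×3 + 0×0 + 4×4 = 16; y[3] = 0×3 + 4×0 + 0×4 = 0; y[4] = 4×3 + 0×0 = 12; y[5] = 0×3 = 0

[0, 0, 16, 0, 12, 0]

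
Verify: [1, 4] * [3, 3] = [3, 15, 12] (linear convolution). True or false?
Recompute linear convolution of [1, 4] and [3, 3]: y[0] = 1×3 = 3; y[1] = 1×3 + 4×3 = 15; y[2] = 4×3 = 12 → [3, 15, 12]. Given [3, 15, 12] matches, so answer: Yes

Yes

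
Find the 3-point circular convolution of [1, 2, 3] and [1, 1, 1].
Use y[k] = Σ_j s[j]·t[(k-j) mod 3]. y[0] = 1×1 + 2×1 + 3×1 = 6; y[1] = 1×1 + 2×1 + 3×1 = 6; y[2] = 1×1 + 2×1 + 3×1 = 6. Result: [6, 6, 6]

[6, 6, 6]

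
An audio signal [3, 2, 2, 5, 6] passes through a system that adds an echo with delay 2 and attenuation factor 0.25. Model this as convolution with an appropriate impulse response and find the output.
Direct-path + delayed-attenuated-path model → impulse response h = [1, 0, 0.25] (1 at lag 0, 0.25 at lag 2). Output y[n] = x[n] + 0.25·x[n - 2] (with x[n] = 0 outside 0..4): y[0] = 3 + 0.25×0 = 3; y[1] = 2 + 0.25×0 = 2; y[2] = 2 + 0.25×3 = 2.75; y[3] = 5 + 0.25×2 = 5.5; y[4] = 6 + 0.25×2 = 6.5; y[5] = 0 + 0.25×5 = 1.25; y[6] = 0 + 0.25×6 = 1.5. So y = [3, 2, 2.75, 5.5, 6.5, 1.25, 1.5]

[3, 2, 2.75, 5.5, 6.5, 1.25, 1.5]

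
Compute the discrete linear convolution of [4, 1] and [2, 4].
y[0] = 4×2 = 8; y[1] = 4×4 + 1×2 = 18; y[2] = 1×4 = 4

[8, 18, 4]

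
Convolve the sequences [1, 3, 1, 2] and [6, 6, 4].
y[0] = 1×6 = 6; y[1] = 1×6 + 3×6 = 24; y[2] = 1×4 + 3×6 + 1×6 = 28; y[3] = 3×4 + 1×6 + 2×6 = 30; y[4] = 1×4 + 2×6 = 16; y[5] = 2×4 = 8

[6, 24, 28, 30, 16, 8]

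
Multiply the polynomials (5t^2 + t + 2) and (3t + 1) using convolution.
Ascending coefficients: a = [2, 1, 5], b = [1, 3]. c[0] = 2×1 = 2; c[1] = 2×3 + 1×1 = 7; c[2] = 1×3 + 5×1 = 8; c[3] = 5×3 = 15. Result coefficients: [2, 7, 8, 15] → 15t^3 + 8t^2 + 7t + 2

15t^3 + 8t^2 + 7t + 2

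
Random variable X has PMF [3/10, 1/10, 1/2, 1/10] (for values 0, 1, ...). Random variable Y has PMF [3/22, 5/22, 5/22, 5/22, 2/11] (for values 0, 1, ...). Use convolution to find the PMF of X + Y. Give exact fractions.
P(X+Y=k) = Σ_i P(X=i)·P(Y=k-i) — a convolution of [3/10, 1/10, 1/2, 1/10] and [3/22, 5/22, 5/22, 5/22, 2/11]. P(X+Y=0) = (3/10)×(3/22) = 9/220; P(X+Y=1) = (3/10)×(5/22) + (1/10)×(3/22) = 3/44 + 3/220 = 9/110; P(X+Y=2) = (3/10)×(5/22) + (1/10)×(5/22) + (1/2)×(3/22) = 3/44 + 1/44 + 3/44 = 7/44; P(X+Y=3) = (3/10)×(5/22) + (1/10)×(5/22) + (1/2)×(5/22) + (1/10)×(3/22) = 3/44 + 1/44 + 5/44 + 3/220 = 12/55; P(X+Y=4) = (3/10)×(2/11) + (1/10)×(5/22) + (1/2)×(5/22) + (1/10)×(5/22) = 3/55 + 1/44 + 5/44 + 1/44 = 47/220; P(X+Y=5) = (1/10)×(2/11) + (1/2)×(5/22) + (1/10)×(5/22) = 1/55 + 5/44 + 1/44 = 17/110; P(X+Y=6) = (1/2)×(2/11) + (1/10)×(5/22) = 1/11 + 1/44 = 5/44; P(X+Y=7) = (1/10)×(2/11) = 1/55. PMF: [9/220, 9/110, 7/44, 12/55, 47/220, 17/110, 5/44, 1/55] (sums to 1 ✓)

[9/220, 9/110, 7/44, 12/55, 47/220, 17/110, 5/44, 1/55]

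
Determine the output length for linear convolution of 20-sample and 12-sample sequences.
Linear/full convolution length: m + n - 1 = 20 + 12 - 1 = 31

31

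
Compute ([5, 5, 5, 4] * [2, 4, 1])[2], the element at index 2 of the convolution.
Use y[k] = Σ_i a[i]·b[k-i] at k=2. y[2] = 5×1 + 5×4 + 5×2 = 35

35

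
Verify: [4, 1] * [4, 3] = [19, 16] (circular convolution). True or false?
Recompute circular convolution of [4, 1] and [4, 3]: y[0] = 4×4 + 1×3 = 19; y[1] = 4×3 + 1×4 = 16 → [19, 16]. Given [19, 16] matches, so answer: Yes

Yes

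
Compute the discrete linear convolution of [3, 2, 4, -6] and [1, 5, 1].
y[0] = 3×1 = 3; y[1] = 3×5 + 2×1 = 17; y[2] = 3×1 + 2×5 + 4×1 = 17; y[3] = 2×1 + 4×5 + -6×1 = 16; y[4] = 4×1 + -6×5 = -26; y[5] = -6×1 = -6

[3, 17, 17, 16, -26, -6]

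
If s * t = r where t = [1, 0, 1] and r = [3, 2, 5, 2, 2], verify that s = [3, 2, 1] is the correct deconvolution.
Forward-compute [3, 2, 1] * [1, 0, 1]: r[0] = 3×1 = 3; r[1] = 3×0 + 2×1 = 2; r[2] = 3×1 + 2×0 + 1×1 = 4; r[3] = 2×1 + 1×0 = 2; r[4] = 1×1 = 1 → [3, 2, 4, 2, 1]. Does not match given r = [3, 2, 5, 2, 2].

Not verified. [3, 2, 1] * [1, 0, 1] = [3, 2, 4, 2, 1], which differs from [3, 2, 5, 2, 2] at index 2.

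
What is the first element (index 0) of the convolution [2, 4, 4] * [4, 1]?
Use y[k] = Σ_i a[i]·b[k-i] at k=0. y[0] = 2×4 = 8

8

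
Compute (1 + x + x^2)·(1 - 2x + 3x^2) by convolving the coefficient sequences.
Ascending coefficients: a = [1, 1, 1], b = [1, -2, 3]. c[0] = 1×1 = 1; c[1] = 1×-2 + 1×1 = -1; c[2] = 1×3 + 1×-2 + 1×1 = 2; c[3] = 1×3 + 1×-2 = 1; c[4] = 1×3 = 3. Result coefficients: [1, -1, 2, 1, 3] → 1 - x + 2x^2 + x^3 + 3x^4

1 - x + 2x^2 + x^3 + 3x^4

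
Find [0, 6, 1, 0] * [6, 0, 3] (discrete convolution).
y[0] = 0×6 = 0; y[1] = 0×0 + 6×6 = 36; y[2] = 0×3 + 6×0 + 1×6 = 6; y[3] = 6×3 + 1×0 + 0×6 = 18; y[4] = 1×3 + 0×0 = 3; y[5] = 0×3 = 0

[0, 36, 6, 18, 3, 0]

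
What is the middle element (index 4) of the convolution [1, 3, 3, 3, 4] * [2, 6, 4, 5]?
Use y[k] = Σ_i a[i]·b[k-i] at k=4. y[4] = 3×5 + 3×4 + 3×6 + 4×2 = 53

53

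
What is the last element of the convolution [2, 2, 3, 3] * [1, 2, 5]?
Use y[k] = Σ_i a[i]·b[k-i] at k=5. y[5] = 3×5 = 15

15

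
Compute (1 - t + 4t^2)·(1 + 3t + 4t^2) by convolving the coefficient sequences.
Ascending coefficients: a = [1, -1, 4], b = [1, 3, 4]. c[0] = 1×1 = 1; c[1] = 1×3 + -1×1 = 2; c[2] = 1×4 + -1×3 + 4×1 = 5; c[3] = -1×4 + 4×3 = 8; c[4] = 4×4 = 16. Result coefficients: [1, 2, 5, 8, 16] → 1 + 2t + 5t^2 + 8t^3 + 16t^4

1 + 2t + 5t^2 + 8t^3 + 16t^4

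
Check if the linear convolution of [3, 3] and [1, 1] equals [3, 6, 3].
Recompute linear convolution of [3, 3] and [1, 1]: y[0] = 3×1 = 3; y[1] = 3×1 + 3×1 = 6; y[2] = 3×1 = 3 → [3, 6, 3]. Given [3, 6, 3] matches, so answer: Yes

Yes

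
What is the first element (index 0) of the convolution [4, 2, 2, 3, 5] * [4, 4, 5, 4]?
Use y[k] = Σ_i a[i]·b[k-i] at k=0. y[0] = 4×4 = 16

16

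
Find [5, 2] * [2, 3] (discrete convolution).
y[0] = 5×2 = 10; y[1] = 5×3 + 2×2 = 19; y[2] = 2×3 = 6

[10, 19, 6]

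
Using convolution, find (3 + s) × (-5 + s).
Ascending coefficients: a = [3, 1], b = [-5, 1]. c[0] = 3×-5 = -15; c[1] = 3×1 + 1×-5 = -2; c[2] = 1×1 = 1. Result coefficients: [-15, -2, 1] → -15 - 2s + s^2

-15 - 2s + s^2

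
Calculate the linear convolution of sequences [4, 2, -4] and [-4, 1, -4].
y[0] = 4×-4 = -16; y[1] = 4×1 + 2×-4 = -4; y[2] = 4×-4 + 2×1 + -4×-4 = 2; y[3] = 2×-4 + -4×1 = -12; y[4] = -4×-4 = 16

[-16, -4, 2, -12, 16]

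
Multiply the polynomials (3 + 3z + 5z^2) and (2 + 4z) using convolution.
Ascending coefficients: a = [3, 3, 5], b = [2, 4]. c[0] = 3×2 = 6; c[1] = 3×4 + 3×2 = 18; c[2] = 3×4 + 5×2 = 22; c[3] = 5×4 = 20. Result coefficients: [6, 18, 22, 20] → 6 + 18z + 22z^2 + 20z^3

6 + 18z + 22z^2 + 20z^3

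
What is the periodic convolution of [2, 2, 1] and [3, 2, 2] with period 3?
Use y[k] = Σ_j s[j]·t[(k-j) mod 3]. y[0] = 2×3 + 2×2 + 1×2 = 12; y[1] = 2×2 + 2×3 + 1×2 = 12; y[2] = 2×2 + 2×2 + 1×3 = 11. Result: [12, 12, 11]

[12, 12, 11]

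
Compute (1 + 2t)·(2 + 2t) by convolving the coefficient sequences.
Ascending coefficients: a = [1, 2], b = [2, 2]. c[0] = 1×2 = 2; c[1] = 1×2 + 2×2 = 6; c[2] = 2×2 = 4. Result coefficients: [2, 6, 4] → 2 + 6t + 4t^2

2 + 6t + 4t^2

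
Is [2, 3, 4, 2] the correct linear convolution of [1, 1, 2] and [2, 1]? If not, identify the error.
Recompute linear convolution of [1, 1, 2] and [2, 1]: y[0] = 1×2 = 2; y[1] = 1×1 + 1×2 = 3; y[2] = 1×1 + 2×2 = 5; y[3] = 2×1 = 2 → [2, 3, 5, 2]. Compare to given [2, 3, 4, 2]: they differ at index 2: given 4, correct 5, so answer: No

No. Error at index 2: given 4, correct 5.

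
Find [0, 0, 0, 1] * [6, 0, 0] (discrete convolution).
y[0] = 0×6 = 0; y[1] = 0×0 + 0×6 = 0; y[2] = 0×0 + 0×0 + 0×6 = 0; y[3] = 0×0 + 0×0 + 1×6 = 6; y[4] = 0×0 + 1×0 = 0; y[5] = 1×0 = 0

[0, 0, 0, 6, 0, 0]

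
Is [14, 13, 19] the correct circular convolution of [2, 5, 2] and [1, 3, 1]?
Recompute circular convolution of [2, 5, 2] and [1, 3, 1]: y[0] = 2×1 + 5×1 + 2×3 = 13; y[1] = 2×3 + 5×1 + 2×1 = 13; y[2] = 2×1 + 5×3 + 2×1 = 19 → [13, 13, 19]. Compare to given [14, 13, 19]: they differ at index 0: given 14, correct 13, so answer: No

No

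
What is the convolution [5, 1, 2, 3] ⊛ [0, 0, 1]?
y[0] = 5×0 = 0; y[1] = 5×0 + 1×0 = 0; y[2] = 5×1 + 1×0 + 2×0 = 5; y[3] = 1×1 + 2×0 + 3×0 = 1; y[4] = 2×1 + 3×0 = 2; y[5] = 3×1 = 3

[0, 0, 5, 1, 2, 3]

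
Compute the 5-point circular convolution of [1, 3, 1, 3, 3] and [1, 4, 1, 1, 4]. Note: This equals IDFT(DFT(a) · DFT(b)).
Either evaluate y[k] = Σ_j a[j]·b[(k-j) mod 5] directly, or use IDFT(DFT(a) · DFT(b)). y[0] = 1×1 + 3×4 + 1×1 + 3×1 + 3×4 = 29; y[1] = 1×4 + 3×1 + 1×4 + 3×1 + 3×1 = 17; y[2] = 1×1 + 3×4 + 1×1 + 3×4 + 3×1 = 29; y[3] = 1×1 + 3×1 + 1×4 + 3×1 + 3×4 = 23; y[4] = 1×4 + 3×1 + 1×1 + 3×4 + 3×1 = 23. Result: [29, 17, 29, 23, 23]

[29, 17, 29, 23, 23]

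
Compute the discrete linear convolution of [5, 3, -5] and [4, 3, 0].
y[0] = 5×4 = 20; y[1] = 5×3 + 3×4 = 27; y[2] = 5×0 + 3×3 + -5×4 = -11; y[3] = 3×0 + -5×3 = -15; y[4] = -5×0 = 0

[20, 27, -11, -15, 0]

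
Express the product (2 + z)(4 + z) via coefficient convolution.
Ascending coefficients: a = [2, 1], b = [4, 1]. c[0] = 2×4 = 8; c[1] = 2×1 + 1×4 = 6; c[2] = 1×1 = 1. Result coefficients: [8, 6, 1] → 8 + 6z + z^2

8 + 6z + z^2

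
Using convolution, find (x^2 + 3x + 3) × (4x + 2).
Ascending coefficients: a = [3, 3, 1], b = [2, 4]. c[0] = 3×2 = 6; c[1] = 3×4 + 3×2 = 18; c[2] = 3×4 + 1×2 = 14; c[3] = 1×4 = 4. Result coefficients: [6, 18, 14, 4] → 4x^3 + 14x^2 + 18x + 6

4x^3 + 14x^2 + 18x + 6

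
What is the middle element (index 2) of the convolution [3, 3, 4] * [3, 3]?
Use y[k] = Σ_i a[i]·b[k-i] at k=2. y[2] = 3×3 + 4×3 = 21

21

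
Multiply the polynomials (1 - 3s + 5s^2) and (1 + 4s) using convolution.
Ascending coefficients: a = [1, -3, 5], b = [1, 4]. c[0] = 1×1 = 1; c[1] = 1×4 + -3×1 = 1; c[2] = -3×4 + 5×1 = -7; c[3] = 5×4 = 20. Result coefficients: [1, 1, -7, 20] → 1 + s - 7s^2 + 20s^3

1 + s - 7s^2 + 20s^3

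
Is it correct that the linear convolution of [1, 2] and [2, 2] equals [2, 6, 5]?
Recompute linear convolution of [1, 2] and [2, 2]: y[0] = 1×2 = 2; y[1] = 1×2 + 2×2 = 6; y[2] = 2×2 = 4 → [2, 6, 4]. Compare to given [2, 6, 5]: they differ at index 2: given 5, correct 4, so answer: No

No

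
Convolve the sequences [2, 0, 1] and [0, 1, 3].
y[0] = 2×0 = 0; y[1] = 2×1 + 0×0 = 2; y[2] = 2×3 + 0×1 + 1×0 = 6; y[3] = 0×3 + 1×1 = 1; y[4] = 1×3 = 3

[0, 2, 6, 1, 3]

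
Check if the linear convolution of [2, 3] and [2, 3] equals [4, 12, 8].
Recompute linear convolution of [2, 3] and [2, 3]: y[0] = 2×2 = 4; y[1] = 2×3 + 3×2 = 12; y[2] = 3×3 = 9 → [4, 12, 9]. Compare to given [4, 12, 8]: they differ at index 2: given 8, correct 9, so answer: No

No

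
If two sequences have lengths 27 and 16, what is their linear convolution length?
Linear/full convolution length: m + n - 1 = 27 + 16 - 1 = 42

42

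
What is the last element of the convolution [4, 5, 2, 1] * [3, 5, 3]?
Use y[k] = Σ_i a[i]·b[k-i] at k=5. y[5] = 1×3 = 3

3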